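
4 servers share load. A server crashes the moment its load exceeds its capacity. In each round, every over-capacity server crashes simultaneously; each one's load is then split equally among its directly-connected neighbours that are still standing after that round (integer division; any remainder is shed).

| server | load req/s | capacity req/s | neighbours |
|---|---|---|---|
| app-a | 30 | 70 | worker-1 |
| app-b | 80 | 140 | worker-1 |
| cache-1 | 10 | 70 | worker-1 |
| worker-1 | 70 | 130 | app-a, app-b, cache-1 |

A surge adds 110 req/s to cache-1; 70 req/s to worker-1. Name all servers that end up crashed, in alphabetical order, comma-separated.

app-a, app-b, cache-1, worker-1

Round 1 — cache-1 at 120 > 70; worker-1 at 140 > 130. cache-1, worker-1 crash.
  cache-1 sheds 120 req/s: no online neighbours, lost.
  worker-1 sheds 140 req/s to app-a, app-b: 70 each.
    app-a: 30+70 = 100 > 70
    app-b: 80+70 = 150 > 140
Round 2 — app-a, app-b crash.
  app-a sheds 100 req/s: no online neighbours, lost.
  app-b sheds 150 req/s: no online neighbours, lost.
No further crashes.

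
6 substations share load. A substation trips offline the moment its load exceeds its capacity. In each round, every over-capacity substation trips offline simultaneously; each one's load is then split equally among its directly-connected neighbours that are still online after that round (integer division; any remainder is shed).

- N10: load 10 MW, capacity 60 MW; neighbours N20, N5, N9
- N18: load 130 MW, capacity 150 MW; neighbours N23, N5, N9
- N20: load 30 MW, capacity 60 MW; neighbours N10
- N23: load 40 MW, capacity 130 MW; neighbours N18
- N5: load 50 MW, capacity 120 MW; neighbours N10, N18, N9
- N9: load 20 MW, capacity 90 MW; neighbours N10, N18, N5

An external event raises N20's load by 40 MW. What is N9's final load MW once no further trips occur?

Round 1 — N20 at 70 > 60. N20 trips offline.
  N20 sheds 70 MW to N10: 70 each.
    N10: 10+70 = 80 > 60
Round 2 — N10 trips offline.
  N10 sheds 80 MW to N5, N9: 40 each.
    N5: 50+40 = 90 ≤ 120
    N9: 20+40 = 60 ≤ 90
No further trips.

60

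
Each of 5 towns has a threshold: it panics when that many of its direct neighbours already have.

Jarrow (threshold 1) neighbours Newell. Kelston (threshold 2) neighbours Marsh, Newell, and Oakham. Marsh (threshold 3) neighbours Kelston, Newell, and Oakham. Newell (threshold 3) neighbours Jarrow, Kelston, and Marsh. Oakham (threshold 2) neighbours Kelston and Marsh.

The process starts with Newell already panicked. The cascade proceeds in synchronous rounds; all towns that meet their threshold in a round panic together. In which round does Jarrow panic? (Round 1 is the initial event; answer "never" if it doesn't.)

2

Round 1 — Newell panics (initial).
Round 2 — checking thresholds:
  Jarrow: 1 of 1 neighbours ≥ 1, panics.
  Kelston: 1 of 3 neighbours < 2, holds.
  Marsh: 1 of 3 neighbours < 3, holds.
Round 3 — no new panics; cascade stops.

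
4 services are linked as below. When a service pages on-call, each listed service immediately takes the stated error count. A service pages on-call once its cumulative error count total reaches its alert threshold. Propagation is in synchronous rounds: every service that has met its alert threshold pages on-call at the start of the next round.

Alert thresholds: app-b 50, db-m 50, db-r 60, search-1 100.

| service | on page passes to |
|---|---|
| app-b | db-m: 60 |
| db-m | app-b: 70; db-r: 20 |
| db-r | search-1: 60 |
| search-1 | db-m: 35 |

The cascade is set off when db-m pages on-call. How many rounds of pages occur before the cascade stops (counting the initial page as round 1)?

2

Round 1 — db-m pages on-call (initial).
  app-b: +70 → 70 ≥ 50
  db-r: +20 → 20 < 60
Round 2 — app-b pages on-call.
No further pages.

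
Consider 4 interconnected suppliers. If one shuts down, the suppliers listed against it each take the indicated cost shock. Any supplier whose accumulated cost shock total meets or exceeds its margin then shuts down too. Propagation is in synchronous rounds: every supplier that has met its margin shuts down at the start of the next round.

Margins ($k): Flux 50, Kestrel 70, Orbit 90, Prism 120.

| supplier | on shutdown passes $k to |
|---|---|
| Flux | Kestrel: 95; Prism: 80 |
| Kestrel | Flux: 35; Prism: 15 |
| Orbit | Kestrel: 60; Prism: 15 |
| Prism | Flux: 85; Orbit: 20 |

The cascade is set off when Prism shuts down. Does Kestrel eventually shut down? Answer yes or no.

Round 1 — Prism shuts down (initial).
  Flux: +85 → 85 ≥ 50
  Orbit: +20 → 20 < 90
Round 2 — Flux shuts down.
  Kestrel: +95 → 95 ≥ 70
Round 3 — Kestrel shuts down.
No further shutdowns.

yes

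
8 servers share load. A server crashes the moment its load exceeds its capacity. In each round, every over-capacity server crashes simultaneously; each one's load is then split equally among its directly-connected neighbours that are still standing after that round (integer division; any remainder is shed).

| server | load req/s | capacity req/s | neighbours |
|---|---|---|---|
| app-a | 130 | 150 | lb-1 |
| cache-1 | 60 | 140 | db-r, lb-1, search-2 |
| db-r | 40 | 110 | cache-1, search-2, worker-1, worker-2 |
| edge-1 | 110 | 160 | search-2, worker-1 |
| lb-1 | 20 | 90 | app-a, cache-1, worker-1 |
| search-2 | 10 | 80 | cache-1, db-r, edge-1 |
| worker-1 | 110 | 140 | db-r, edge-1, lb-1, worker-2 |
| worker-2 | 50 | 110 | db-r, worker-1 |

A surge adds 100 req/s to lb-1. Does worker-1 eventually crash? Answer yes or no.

Round 1 — lb-1 at 120 > 90. lb-1 crashes.
  lb-1 sheds 120 req/s to app-a, cache-1, worker-1: 40 each.
    app-a: 130+40 = 170 > 150
    cache-1: 60+40 = 100 ≤ 140
    worker-1: 110+40 = 150 > 140
Round 2 — app-a, worker-1 crash.
  app-a sheds 170 req/s: no online neighbours, lost.
  worker-1 sheds 150 req/s to db-r, edge-1, worker-2: 50 each.
    db-r: 40+50 = 90 ≤ 110
    edge-1: 110+50 = 160 ≤ 160
    worker-2: 50+50 = 100 ≤ 110
No further crashes.

yes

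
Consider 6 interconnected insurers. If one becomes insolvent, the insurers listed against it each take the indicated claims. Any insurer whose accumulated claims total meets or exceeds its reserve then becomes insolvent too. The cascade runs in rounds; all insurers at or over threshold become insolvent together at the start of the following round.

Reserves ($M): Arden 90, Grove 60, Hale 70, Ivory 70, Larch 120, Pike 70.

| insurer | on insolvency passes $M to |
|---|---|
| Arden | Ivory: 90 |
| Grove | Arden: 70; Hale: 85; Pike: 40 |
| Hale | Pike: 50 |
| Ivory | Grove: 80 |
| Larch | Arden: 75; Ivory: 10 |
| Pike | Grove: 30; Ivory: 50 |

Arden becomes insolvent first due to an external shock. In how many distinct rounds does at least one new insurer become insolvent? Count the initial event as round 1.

Round 1 — Arden becomes insolvent (initial).
  Ivory: +90 → 90 ≥ 70
Round 2 — Ivory becomes insolvent.
  Grove: +80 → 80 ≥ 60
Round 3 — Grove becomes insolvent.
  Hale: +85 → 85 ≥ 70
  Pike: +40 → 40 < 70
Round 4 — Hale becomes insolvent.
  Pike: +50 → 90 ≥ 70
Round 5 — Pike becomes insolvent.
No further insolvencies.

5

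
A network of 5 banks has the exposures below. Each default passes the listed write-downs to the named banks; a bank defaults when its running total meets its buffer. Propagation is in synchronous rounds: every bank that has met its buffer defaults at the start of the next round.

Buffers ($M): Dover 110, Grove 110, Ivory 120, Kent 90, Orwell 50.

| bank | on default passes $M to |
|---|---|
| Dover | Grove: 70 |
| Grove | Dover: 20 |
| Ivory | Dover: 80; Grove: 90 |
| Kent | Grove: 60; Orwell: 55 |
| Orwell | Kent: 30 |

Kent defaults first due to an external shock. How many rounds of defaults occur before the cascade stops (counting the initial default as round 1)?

Round 1 — Kent defaults (initial).
  Grove: +60 → 60 < 110
  Orwell: +55 → 55 ≥ 50
Round 2 — Orwell defaults.
No further defaults.

2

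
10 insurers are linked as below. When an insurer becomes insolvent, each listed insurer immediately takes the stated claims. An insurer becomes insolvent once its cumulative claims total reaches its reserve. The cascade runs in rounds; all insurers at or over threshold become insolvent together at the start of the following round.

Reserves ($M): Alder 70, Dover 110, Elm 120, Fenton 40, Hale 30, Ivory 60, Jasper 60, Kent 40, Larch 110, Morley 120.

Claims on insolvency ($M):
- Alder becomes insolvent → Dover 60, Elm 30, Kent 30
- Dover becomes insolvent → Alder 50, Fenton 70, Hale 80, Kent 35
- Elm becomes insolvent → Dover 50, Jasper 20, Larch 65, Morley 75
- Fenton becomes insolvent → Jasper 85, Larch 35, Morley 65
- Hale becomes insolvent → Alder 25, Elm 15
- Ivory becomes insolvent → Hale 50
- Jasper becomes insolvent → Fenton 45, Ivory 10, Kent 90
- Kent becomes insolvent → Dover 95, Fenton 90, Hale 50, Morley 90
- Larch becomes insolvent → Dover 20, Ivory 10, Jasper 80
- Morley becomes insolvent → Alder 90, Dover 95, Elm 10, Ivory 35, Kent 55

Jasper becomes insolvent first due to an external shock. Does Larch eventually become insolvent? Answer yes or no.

no

Round 1 — Jasper becomes insolvent (initial).
  Fenton: +45 → 45 ≥ 40
  Ivory: +10 → 10 < 60
  Kent: +90 → 90 ≥ 40
Round 2 — Fenton, Kent become insolvent.
  Dover: +95 → 95 < 110
  Hale: +50 → 50 ≥ 30
  Larch: +35 → 35 < 110
  Morley: +65+90 → 155 ≥ 120
Round 3 — Hale, Morley become insolvent.
  Alder: +25+90 → 115 ≥ 70
  Dover: +95 → 190 ≥ 110
  Elm: +15+10 → 25 < 120
  Ivory: +35 → 45 < 60
Round 4 — Alder, Dover become insolvent.
  Elm: +30 → 55 < 120
No further insolvencies.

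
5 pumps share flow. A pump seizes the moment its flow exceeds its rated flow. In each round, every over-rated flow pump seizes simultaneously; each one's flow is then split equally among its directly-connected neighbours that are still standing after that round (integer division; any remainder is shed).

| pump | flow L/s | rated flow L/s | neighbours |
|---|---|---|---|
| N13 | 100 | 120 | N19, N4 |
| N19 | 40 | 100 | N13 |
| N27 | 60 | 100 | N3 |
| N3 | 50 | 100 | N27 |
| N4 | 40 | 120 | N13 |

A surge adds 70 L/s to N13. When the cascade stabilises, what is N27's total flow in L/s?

Round 1 — N13 at 170 > 120. N13 seizes.
  N13 sheds 170 L/s to N19, N4: 85 each.
    N19: 40+85 = 125 > 100
    N4: 40+85 = 125 > 120
Round 2 — N19, N4 seize.
  N19 sheds 125 L/s: no online neighbours, lost.
  N4 sheds 125 L/s: no online neighbours, lost.
No further seizures.

60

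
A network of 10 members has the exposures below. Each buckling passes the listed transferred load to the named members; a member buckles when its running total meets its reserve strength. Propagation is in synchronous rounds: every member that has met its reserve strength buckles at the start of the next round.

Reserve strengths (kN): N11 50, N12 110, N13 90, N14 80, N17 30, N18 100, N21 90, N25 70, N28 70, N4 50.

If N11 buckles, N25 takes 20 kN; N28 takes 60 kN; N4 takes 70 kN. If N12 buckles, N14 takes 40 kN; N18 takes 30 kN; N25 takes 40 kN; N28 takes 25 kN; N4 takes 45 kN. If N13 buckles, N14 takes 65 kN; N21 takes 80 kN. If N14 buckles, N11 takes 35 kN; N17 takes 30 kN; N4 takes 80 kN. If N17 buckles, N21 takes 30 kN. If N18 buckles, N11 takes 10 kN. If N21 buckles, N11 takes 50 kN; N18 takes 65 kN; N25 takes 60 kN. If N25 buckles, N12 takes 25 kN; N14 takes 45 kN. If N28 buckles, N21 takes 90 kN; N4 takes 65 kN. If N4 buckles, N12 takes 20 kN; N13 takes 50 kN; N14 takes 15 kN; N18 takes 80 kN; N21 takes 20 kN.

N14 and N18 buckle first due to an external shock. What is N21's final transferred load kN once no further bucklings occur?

50

Round 1 — N14, N18 buckle (initial).
  N11: +35+10 → 45 < 50
  N17: +30 → 30 ≥ 30
  N4: +80 → 80 ≥ 50
Round 2 — N17, N4 buckle.
  N12: +20 → 20 < 110
  N13: +50 → 50 < 90
  N21: +30+20 → 50 < 90
No further bucklings.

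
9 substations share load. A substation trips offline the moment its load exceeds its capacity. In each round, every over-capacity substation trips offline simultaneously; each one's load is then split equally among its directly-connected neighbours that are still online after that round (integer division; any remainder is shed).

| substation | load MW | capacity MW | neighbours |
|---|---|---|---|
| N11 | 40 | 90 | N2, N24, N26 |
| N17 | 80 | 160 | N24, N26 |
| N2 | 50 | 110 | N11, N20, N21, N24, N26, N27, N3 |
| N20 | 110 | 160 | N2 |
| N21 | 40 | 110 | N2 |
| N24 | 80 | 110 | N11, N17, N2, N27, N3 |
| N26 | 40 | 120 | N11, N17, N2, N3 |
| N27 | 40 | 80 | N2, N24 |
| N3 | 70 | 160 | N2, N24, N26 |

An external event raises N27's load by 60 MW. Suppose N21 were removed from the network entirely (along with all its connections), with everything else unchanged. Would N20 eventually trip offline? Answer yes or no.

With N21 removed:
Round 1 — N27 at 100 > 80. N27 trips offline.
  N27 sheds 100 MW to N2, N24: 50 each.
    N2: 50+50 = 100 ≤ 110
    N24: 80+50 = 130 > 110
Round 2 — N24 trips offline.
  N24 sheds 130 MW to N11, N17, N2, N3: 32 each (2 lost).
    N11: 40+32 = 72 ≤ 90
    N17: 80+32 = 112 ≤ 160
    N2: 100+32 = 132 > 110
    N3: 70+32 = 102 ≤ 160
Round 3 — N2 trips offline.
  N2 sheds 132 MW to N11, N20, N26, N3: 33 each.
    N11: 72+33 = 105 > 90
    N20: 110+33 = 143 ≤ 160
    N26: 40+33 = 73 ≤ 120
    N3: 102+33 = 135 ≤ 160
Round 4 — N11 trips offline.
  N11 sheds 105 MW to N26: 105 each.
    N26: 73+105 = 178 > 120
Round 5 — N26 trips offline.
  N26 sheds 178 MW to N17, N3: 89 each.
    N17: 112+89 = 201 > 160
    N3: 135+89 = 224 > 160
Round 6 — N17, N3 trip offline.
  N17 sheds 201 MW: no online neighbours, lost.
  N3 sheds 224 MW: no online neighbours, lost.
No further trips.

no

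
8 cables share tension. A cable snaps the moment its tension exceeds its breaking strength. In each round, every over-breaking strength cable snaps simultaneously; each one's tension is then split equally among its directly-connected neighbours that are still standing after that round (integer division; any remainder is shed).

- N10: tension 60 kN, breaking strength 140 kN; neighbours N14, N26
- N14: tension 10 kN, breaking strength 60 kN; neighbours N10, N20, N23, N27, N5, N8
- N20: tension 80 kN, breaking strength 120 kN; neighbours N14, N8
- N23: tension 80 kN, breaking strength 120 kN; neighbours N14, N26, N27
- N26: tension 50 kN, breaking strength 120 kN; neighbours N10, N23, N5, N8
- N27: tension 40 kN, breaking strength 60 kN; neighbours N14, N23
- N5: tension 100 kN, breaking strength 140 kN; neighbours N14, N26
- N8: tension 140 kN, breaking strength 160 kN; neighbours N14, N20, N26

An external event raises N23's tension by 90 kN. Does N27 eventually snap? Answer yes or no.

Round 1 — N23 at 170 > 120. N23 snaps.
  N23 sheds 170 kN to N14, N26, N27: 56 each (2 lost).
    N14: 10+56 = 66 > 60
    N26: 50+56 = 106 ≤ 120
    N27: 40+56 = 96 > 60
Round 2 — N14, N27 snap.
  N14 sheds 66 kN to N10, N20, N5, N8: 16 each (2 lost).
    N10: 60+16 = 76 ≤ 140
    N20: 80+16 = 96 ≤ 120
    N5: 100+16 = 116 ≤ 140
    N8: 140+16 = 156 ≤ 160
  N27 sheds 96 kN: no online neighbours, lost.
No further breaks.

yes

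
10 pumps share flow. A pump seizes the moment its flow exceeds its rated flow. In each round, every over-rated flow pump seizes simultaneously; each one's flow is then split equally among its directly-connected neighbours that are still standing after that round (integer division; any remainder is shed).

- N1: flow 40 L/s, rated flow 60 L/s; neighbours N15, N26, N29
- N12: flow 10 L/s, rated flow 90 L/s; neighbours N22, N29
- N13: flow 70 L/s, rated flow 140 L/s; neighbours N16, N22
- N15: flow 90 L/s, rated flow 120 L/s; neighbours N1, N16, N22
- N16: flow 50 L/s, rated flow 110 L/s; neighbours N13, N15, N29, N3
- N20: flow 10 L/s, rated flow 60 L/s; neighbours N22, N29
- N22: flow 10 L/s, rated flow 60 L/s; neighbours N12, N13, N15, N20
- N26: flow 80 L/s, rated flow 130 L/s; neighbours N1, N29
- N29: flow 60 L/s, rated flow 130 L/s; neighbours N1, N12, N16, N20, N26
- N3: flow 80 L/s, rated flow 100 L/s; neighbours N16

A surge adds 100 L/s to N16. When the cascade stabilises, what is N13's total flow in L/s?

Round 1 — N16 at 150 > 110. N16 seizes.
  N16 sheds 150 L/s to N13, N15, N29, N3: 37 each (2 lost).
    N13: 70+37 = 107 ≤ 140
    N15: 90+37 = 127 > 120
    N29: 60+37 = 97 ≤ 130
    N3: 80+37 = 117 > 100
Round 2 — N15, N3 seize.
  N15 sheds 127 L/s to N1, N22: 63 each (1 lost).
    N1: 40+63 = 103 > 60
    N22: 10+63 = 73 > 60
  N3 sheds 117 L/s: no online neighbours, lost.
Round 3 — N1, N22 seize.
  N1 sheds 103 L/s to N26, N29: 51 each (1 lost).
    N26: 80+51 = 131 > 130
    N29: 97+51 = 148 > 130
  N22 sheds 73 L/s to N12, N13, N20: 24 each (1 lost).
    N12: 10+24 = 34 ≤ 90
    N13: 107+24 = 131 ≤ 140
    N20: 10+24 = 34 ≤ 60
Round 4 — N26, N29 seize.
  N26 sheds 131 L/s: no online neighbours, lost.
  N29 sheds 148 L/s to N12, N20: 74 each.
    N12: 34+74 = 108 > 90
    N20: 34+74 = 108 > 60
Round 5 — N12, N20 seize.
  N12 sheds 108 L/s: no online neighbours, lost.
  N20 sheds 108 L/s: no online neighbours, lost.
No further seizures.

131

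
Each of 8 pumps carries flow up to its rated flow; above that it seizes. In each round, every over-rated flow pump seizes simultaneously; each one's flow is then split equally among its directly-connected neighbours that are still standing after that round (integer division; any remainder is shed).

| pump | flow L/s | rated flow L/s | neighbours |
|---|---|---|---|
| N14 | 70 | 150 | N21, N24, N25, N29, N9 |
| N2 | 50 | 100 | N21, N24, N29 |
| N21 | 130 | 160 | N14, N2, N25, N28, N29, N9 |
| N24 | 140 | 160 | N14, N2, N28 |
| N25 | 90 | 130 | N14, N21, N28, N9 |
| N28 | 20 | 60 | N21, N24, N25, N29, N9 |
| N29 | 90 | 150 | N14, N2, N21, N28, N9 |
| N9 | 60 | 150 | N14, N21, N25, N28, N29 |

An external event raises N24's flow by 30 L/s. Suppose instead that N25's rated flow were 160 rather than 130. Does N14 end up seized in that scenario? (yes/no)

With N25's rated flow at 160:
Round 1 — N24 at 170 > 160. N24 seizes.
  N24 sheds 170 L/s to N14, N2, N28: 56 each (2 lost).
    N14: 70+56 = 126 ≤ 150
    N2: 50+56 = 106 > 100
    N28: 20+56 = 76 > 60
Round 2 — N2, N28 seize.
  N2 sheds 106 L/s to N21, N29: 53 each.
    N21: 130+53 = 183 > 160
    N29: 90+53 = 143 ≤ 150
  N28 sheds 76 L/s to N21, N25, N29, N9: 19 each.
    N21: 183+19 = 202 > 160
    N25: 90+19 = 109 ≤ 160
    N29: 143+19 = 162 > 150
    N9: 60+19 = 79 ≤ 150
Round 3 — N21, N29 seize.
  N21 sheds 202 L/s to N14, N25, N9: 67 each (1 lost).
    N14: 126+67 = 193 > 150
    N25: 109+67 = 176 > 160
    N9: 79+67 = 146 ≤ 150
  N29 sheds 162 L/s to N14, N9: 81 each.
    N14: 193+81 = 274 > 150
    N9: 146+81 = 227 > 150
Round 4 — N14, N25, N9 seize.
  N14 sheds 274 L/s: no online neighbours, lost.
  N25 sheds 176 L/s: no online neighbours, lost.
  N9 sheds 227 L/s: no online neighbours, lost.
No further seizures.

yes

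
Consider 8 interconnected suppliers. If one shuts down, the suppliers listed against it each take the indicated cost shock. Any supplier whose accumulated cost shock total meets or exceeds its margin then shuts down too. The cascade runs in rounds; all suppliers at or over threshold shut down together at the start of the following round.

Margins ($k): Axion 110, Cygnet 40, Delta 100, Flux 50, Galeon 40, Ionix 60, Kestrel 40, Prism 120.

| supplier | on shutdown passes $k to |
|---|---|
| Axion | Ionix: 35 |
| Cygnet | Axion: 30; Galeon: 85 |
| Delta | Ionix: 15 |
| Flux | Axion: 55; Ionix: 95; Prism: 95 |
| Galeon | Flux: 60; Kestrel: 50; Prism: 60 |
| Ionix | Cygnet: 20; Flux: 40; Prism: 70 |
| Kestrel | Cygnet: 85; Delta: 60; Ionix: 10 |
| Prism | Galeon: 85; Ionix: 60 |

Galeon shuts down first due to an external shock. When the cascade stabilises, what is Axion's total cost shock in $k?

85

Round 1 — Galeon shuts down (initial).
  Flux: +60 → 60 ≥ 50
  Kestrel: +50 → 50 ≥ 40
  Prism: +60 → 60 < 120
Round 2 — Flux, Kestrel shut down.
  Axion: +55 → 55 < 110
  Cygnet: +85 → 85 ≥ 40
  Delta: +60 → 60 < 100
  Ionix: +95+10 → 105 ≥ 60
  Prism: +95 → 155 ≥ 120
Round 3 — Cygnet, Ionix, Prism shut down.
  Axion: +30 → 85 < 110
No further shutdowns.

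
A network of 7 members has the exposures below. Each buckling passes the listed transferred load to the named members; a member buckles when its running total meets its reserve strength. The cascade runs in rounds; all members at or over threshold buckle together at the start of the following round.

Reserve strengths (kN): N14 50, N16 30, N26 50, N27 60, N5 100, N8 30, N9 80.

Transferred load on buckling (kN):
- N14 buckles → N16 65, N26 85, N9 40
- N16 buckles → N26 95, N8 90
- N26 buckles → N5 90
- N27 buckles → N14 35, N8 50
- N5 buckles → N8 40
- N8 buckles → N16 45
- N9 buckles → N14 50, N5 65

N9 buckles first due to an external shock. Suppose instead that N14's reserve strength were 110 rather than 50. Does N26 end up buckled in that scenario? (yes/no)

no

With N14's reserve strength at 110:
Round 1 — N9 buckles (initial).
  N14: +50 → 50 < 110
  N5: +65 → 65 < 100
No further bucklings.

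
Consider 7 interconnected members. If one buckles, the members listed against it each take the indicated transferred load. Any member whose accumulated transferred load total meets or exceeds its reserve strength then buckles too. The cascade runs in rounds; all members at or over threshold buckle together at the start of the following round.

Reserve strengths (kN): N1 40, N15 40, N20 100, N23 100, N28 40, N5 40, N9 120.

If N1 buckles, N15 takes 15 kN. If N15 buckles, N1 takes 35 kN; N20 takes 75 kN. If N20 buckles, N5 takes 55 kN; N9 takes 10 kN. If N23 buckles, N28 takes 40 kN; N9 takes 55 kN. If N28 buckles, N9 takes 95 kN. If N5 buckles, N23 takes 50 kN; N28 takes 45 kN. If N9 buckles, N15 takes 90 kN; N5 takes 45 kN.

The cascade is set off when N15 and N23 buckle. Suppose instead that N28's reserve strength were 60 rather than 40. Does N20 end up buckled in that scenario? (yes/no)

no

With N28's reserve strength at 60:
Round 1 — N15, N23 buckle (initial).
  N1: +35 → 35 < 40
  N20: +75 → 75 < 100
  N28: +40 → 40 < 60
  N9: +55 → 55 < 120
No further bucklings.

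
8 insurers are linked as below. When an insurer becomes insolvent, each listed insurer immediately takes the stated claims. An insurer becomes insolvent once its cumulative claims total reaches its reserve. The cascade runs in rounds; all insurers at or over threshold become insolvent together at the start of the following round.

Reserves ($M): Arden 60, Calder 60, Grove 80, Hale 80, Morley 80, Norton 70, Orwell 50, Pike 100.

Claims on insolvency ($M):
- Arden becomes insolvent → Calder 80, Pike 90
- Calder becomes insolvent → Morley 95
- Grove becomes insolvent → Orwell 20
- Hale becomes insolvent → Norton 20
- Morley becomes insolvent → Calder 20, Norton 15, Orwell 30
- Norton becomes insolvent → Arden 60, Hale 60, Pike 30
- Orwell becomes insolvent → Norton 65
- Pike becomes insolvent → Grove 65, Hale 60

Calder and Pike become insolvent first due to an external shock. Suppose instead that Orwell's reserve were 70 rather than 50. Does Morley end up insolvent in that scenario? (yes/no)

yes

With Orwell's reserve at 70:
Round 1 — Calder, Pike become insolvent (initial).
  Grove: +65 → 65 < 80
  Hale: +60 → 60 < 80
  Morley: +95 → 95 ≥ 80
Round 2 — Morley becomes insolvent.
  Norton: +15 → 15 < 70
  Orwell: +30 → 30 < 70
No further insolvencies.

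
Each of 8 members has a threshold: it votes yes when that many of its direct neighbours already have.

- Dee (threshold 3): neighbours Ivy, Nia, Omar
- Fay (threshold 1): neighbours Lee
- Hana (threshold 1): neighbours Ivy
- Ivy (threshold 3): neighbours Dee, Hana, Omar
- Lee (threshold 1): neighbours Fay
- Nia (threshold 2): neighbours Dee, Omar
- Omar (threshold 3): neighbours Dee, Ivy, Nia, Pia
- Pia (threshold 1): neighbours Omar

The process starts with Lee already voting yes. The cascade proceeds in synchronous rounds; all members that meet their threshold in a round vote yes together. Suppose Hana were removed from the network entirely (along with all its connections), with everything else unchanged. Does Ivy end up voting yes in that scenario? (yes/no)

With Hana removed:
Round 1 — Lee votes yes (initial).
Round 2 — checking thresholds:
  Fay: 1 of 1 neighbours ≥ 1, votes yes.
Round 3 — no new yes votes; cascade stops.

no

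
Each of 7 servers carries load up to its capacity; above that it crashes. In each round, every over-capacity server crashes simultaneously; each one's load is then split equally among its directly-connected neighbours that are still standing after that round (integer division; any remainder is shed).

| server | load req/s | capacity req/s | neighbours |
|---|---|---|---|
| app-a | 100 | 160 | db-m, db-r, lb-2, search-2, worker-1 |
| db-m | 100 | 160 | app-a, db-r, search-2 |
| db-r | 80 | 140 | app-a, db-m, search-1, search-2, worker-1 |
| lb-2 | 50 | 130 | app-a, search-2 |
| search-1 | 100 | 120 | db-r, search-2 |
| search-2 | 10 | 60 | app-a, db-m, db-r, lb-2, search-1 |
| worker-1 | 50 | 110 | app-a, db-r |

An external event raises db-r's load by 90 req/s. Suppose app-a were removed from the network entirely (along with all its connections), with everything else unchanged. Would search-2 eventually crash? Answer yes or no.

yes

With app-a removed:
Round 1 — db-r at 170 > 140. db-r crashes.
  db-r sheds 170 req/s to db-m, search-1, search-2, worker-1: 42 each (2 lost).
    db-m: 100+42 = 142 ≤ 160
    search-1: 100+42 = 142 > 120
    search-2: 10+42 = 52 ≤ 60
    worker-1: 50+42 = 92 ≤ 110
Round 2 — search-1 crashes.
  search-1 sheds 142 req/s to search-2: 142 each.
    search-2: 52+142 = 194 > 60
Round 3 — search-2 crashes.
  search-2 sheds 194 req/s to db-m, lb-2: 97 each.
    db-m: 142+97 = 239 > 160
    lb-2: 50+97 = 147 > 130
Round 4 — db-m, lb-2 crash.
  db-m sheds 239 req/s: no online neighbours, lost.
  lb-2 sheds 147 req/s: no online neighbours, lost.
No further crashes.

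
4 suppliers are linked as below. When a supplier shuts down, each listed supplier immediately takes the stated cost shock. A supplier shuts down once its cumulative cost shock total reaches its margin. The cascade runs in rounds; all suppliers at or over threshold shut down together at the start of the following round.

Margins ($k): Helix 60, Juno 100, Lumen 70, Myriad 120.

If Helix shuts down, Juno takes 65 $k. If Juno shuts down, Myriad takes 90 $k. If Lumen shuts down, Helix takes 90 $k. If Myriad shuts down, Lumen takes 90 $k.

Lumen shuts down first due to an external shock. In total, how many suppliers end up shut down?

Round 1 — Lumen shuts down (initial).
  Helix: +90 → 90 ≥ 60
Round 2 — Helix shuts down.
  Juno: +65 → 65 < 100
No further shutdowns.

2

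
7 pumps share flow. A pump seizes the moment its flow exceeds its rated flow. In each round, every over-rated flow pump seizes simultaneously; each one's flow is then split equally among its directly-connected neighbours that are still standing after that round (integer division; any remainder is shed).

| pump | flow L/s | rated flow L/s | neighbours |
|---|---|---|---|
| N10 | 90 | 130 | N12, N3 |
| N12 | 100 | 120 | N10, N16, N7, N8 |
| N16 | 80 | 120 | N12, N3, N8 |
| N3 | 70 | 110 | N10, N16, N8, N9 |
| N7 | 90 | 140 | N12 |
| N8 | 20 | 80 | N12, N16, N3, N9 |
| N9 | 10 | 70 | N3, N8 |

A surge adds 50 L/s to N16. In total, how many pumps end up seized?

Round 1 — N16 at 130 > 120. N16 seizes.
  N16 sheds 130 L/s to N12, N3, N8: 43 each (1 lost).
    N12: 100+43 = 143 > 120
    N3: 70+43 = 113 > 110
    N8: 20+43 = 63 ≤ 80
Round 2 — N12, N3 seize.
  N12 sheds 143 L/s to N10, N7, N8: 47 each (2 lost).
    N10: 90+47 = 137 > 130
    N7: 90+47 = 137 ≤ 140
    N8: 63+47 = 110 > 80
  N3 sheds 113 L/s to N10, N8, N9: 37 each (2 lost).
    N10: 137+37 = 174 > 130
    N8: 110+37 = 147 > 80
    N9: 10+37 = 47 ≤ 70
Round 3 — N10, N8 seize.
  N10 sheds 174 L/s: no online neighbours, lost.
  N8 sheds 147 L/s to N9: 147 each.
    N9: 47+147 = 194 > 70
Round 4 — N9 seizes.
  N9 sheds 194 L/s: no online neighbours, lost.
No further seizures.

6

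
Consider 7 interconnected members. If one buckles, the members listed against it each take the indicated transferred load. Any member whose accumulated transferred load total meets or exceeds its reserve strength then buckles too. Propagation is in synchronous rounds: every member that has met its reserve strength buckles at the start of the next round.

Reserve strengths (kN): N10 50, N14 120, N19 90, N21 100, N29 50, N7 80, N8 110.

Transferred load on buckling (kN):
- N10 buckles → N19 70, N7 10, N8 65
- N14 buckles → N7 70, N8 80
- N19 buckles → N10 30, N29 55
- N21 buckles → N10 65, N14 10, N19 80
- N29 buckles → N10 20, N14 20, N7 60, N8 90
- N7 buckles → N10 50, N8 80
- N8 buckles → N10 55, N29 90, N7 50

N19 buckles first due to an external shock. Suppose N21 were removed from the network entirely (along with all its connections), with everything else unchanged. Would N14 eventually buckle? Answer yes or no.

no

With N21 removed:
Round 1 — N19 buckles (initial).
  N10: +30 → 30 < 50
  N29: +55 → 55 ≥ 50
Round 2 — N29 buckles.
  N10: +20 → 50 ≥ 50
  N14: +20 → 20 < 120
  N7: +60 → 60 < 80
  N8: +90 → 90 < 110
Round 3 — N10 buckles.
  N7: +10 → 70 < 80
  N8: +65 → 155 ≥ 110
Round 4 — N8 buckles.
  N7: +50 → 120 ≥ 80
Round 5 — N7 buckles.
No further bucklings.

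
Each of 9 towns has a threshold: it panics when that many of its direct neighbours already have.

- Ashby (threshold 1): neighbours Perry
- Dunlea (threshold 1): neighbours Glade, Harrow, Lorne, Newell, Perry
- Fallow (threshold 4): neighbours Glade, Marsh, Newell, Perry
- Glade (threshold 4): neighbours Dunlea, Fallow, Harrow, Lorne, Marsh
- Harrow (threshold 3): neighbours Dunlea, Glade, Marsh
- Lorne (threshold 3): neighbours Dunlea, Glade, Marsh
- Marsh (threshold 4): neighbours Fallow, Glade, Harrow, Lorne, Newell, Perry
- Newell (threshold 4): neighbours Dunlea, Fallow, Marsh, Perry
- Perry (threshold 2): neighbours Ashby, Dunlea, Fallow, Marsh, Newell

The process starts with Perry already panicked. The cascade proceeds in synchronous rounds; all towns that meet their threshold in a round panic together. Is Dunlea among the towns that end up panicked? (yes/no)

yes

Round 1 — Perry panics (initial).
Round 2 — checking thresholds:
  Ashby: 1 of 1 neighbours ≥ 1, panics.
  Dunlea: 1 of 5 neighbours ≥ 1, panics.
  Fallow: 1 of 4 neighbours < 4, holds.
  Marsh: 1 of 6 neighbours < 4, holds.
  Newell: 1 of 4 neighbours < 4, holds.
Round 3 — no new panics; cascade stops.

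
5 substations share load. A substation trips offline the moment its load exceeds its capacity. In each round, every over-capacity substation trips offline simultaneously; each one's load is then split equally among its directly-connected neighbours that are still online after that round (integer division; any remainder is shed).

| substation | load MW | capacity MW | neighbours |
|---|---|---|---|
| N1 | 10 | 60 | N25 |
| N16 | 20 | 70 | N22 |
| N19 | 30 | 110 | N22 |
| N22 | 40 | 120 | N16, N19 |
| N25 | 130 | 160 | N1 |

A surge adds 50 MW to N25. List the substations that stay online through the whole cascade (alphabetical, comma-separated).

Round 1 — N25 at 180 > 160. N25 trips offline.
  N25 sheds 180 MW to N1: 180 each.
    N1: 10+180 = 190 > 60
Round 2 — N1 trips offline.
  N1 sheds 190 MW: no online neighbours, lost.
No further trips.

N16, N19, N22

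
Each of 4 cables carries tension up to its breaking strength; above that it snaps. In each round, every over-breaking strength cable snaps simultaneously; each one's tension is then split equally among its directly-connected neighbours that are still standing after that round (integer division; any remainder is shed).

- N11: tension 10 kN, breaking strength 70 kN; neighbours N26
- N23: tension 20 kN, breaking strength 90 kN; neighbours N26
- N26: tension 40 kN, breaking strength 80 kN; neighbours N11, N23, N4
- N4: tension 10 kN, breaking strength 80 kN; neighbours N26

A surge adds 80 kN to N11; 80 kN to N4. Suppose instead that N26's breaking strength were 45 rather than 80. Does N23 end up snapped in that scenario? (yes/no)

yes

With N26's breaking strength at 45:
Round 1 — N11 at 90 > 70; N4 at 90 > 80. N11, N4 snap.
  N11 sheds 90 kN to N26: 90 each.
    N26: 40+90 = 130 > 45
  N4 sheds 90 kN to N26: 90 each.
    N26: 130+90 = 220 > 45
Round 2 — N26 snaps.
  N26 sheds 220 kN to N23: 220 each.
    N23: 20+220 = 240 > 90
Round 3 — N23 snaps.
  N23 sheds 240 kN: no online neighbours, lost.
No further breaks.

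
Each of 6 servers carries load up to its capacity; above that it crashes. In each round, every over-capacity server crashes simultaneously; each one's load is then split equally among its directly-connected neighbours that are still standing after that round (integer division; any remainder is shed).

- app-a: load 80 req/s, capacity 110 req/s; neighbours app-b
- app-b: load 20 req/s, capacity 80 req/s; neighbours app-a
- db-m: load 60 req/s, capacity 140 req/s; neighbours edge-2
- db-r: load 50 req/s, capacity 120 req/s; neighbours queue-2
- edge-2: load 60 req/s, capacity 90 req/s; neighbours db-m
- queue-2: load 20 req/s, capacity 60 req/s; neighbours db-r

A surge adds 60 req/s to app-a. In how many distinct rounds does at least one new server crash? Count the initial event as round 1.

Round 1 — app-a at 140 > 110. app-a crashes.
  app-a sheds 140 req/s to app-b: 140 each.
    app-b: 20+140 = 160 > 80
Round 2 — app-b crashes.
  app-b sheds 160 req/s: no online neighbours, lost.
No further crashes.

2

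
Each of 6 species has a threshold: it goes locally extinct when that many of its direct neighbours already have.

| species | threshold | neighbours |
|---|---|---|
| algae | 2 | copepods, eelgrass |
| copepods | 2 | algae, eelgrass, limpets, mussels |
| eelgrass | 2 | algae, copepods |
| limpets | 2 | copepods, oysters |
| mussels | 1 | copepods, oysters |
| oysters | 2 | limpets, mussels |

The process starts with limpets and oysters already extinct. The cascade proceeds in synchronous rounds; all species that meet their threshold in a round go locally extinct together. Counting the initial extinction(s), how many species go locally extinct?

Round 1 — limpets, oysters go locally extinct (initial).
Round 2 — checking thresholds:
  copepods: 1 of 4 neighbours < 2, below threshold.
  mussels: 1 of 2 neighbours ≥ 1, goes locally extinct.
Round 3 — checking thresholds:
  copepods: 2 of 4 neighbours ≥ 2, goes locally extinct.
Round 4 — no new extinctions; cascade stops.

4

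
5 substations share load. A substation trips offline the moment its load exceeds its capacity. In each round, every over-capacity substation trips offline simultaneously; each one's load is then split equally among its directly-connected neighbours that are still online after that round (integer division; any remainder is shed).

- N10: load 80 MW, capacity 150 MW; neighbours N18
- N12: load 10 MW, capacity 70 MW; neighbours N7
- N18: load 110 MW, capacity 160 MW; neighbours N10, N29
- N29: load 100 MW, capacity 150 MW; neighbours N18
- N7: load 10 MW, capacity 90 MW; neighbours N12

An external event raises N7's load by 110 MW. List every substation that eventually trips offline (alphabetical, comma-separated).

Round 1 — N7 at 120 > 90. N7 trips offline.
  N7 sheds 120 MW to N12: 120 each.
    N12: 10+120 = 130 > 70
Round 2 — N12 trips offline.
  N12 sheds 130 MW: no online neighbours, lost.
No further trips.

N12, N7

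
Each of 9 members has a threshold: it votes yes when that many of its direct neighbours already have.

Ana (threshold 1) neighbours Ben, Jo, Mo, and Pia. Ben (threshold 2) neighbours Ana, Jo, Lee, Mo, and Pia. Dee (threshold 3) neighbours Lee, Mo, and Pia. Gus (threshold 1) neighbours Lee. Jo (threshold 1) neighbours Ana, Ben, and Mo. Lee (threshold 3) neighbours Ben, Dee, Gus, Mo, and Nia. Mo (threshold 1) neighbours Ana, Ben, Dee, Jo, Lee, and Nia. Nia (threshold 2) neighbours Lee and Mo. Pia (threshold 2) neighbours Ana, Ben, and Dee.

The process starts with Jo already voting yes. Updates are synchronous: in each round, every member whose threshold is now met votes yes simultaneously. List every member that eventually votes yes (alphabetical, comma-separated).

Round 1 — Jo votes yes (initial).
Round 2 — checking thresholds:
  Ana: 1 of 4 neighbours ≥ 1, votes yes.
  Ben: 1 of 5 neighbours < 2, holds.
  Mo: 1 of 6 neighbours ≥ 1, votes yes.
Round 3 — checking thresholds:
  Ben: 3 of 5 neighbours ≥ 2, votes yes.
  Dee: 1 of 3 neighbours < 3, holds.
  Lee: 1 of 5 neighbours < 3, holds.
  Nia: 1 of 2 neighbours < 2, holds.
  Pia: 1 of 3 neighbours < 2, holds.
Round 4 — checking thresholds:
  Dee: 1 of 3 neighbours < 3, holds.
  Lee: 2 of 5 neighbours < 3, holds.
  Nia: 1 of 2 neighbours < 2, holds.
  Pia: 2 of 3 neighbours ≥ 2, votes yes.
Round 5 — no new yes votes; cascade stops.

Ana, Ben, Jo, Mo, Pia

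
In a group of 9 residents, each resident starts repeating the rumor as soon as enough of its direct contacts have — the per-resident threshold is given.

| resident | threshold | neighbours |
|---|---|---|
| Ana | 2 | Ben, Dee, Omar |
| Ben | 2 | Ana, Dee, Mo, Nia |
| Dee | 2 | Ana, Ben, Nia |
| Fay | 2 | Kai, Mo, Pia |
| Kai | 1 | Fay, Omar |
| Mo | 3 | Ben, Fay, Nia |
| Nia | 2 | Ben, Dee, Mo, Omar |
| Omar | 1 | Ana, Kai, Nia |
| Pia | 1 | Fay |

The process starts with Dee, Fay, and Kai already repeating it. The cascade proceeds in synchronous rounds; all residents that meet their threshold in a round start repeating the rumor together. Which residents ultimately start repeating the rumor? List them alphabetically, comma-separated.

Ana, Ben, Dee, Fay, Kai, Mo, Nia, Omar, Pia

Round 1 — Dee, Fay, Kai start repeating the rumor (initial).
Round 2 — checking thresholds:
  Ana: 1 of 3 neighbours < 2, not yet.
  Ben: 1 of 4 neighbours < 2, not yet.
  Mo: 1 of 3 neighbours < 3, not yet.
  Nia: 1 of 4 neighbours < 2, not yet.
  Omar: 1 of 3 neighbours ≥ 1, starts repeating the rumor.
  Pia: 1 of 1 neighbours ≥ 1, starts repeating the rumor.
Round 3 — checking thresholds:
  Ana: 2 of 3 neighbours ≥ 2, starts repeating the rumor.
  Ben: 1 of 4 neighbours < 2, not yet.
  Mo: 1 of 3 neighbours < 3, not yet.
  Nia: 2 of 4 neighbours ≥ 2, starts repeating the rumor.
Round 4 — checking thresholds:
  Ben: 3 of 4 neighbours ≥ 2, starts repeating the rumor.
  Mo: 2 of 3 neighbours < 3, not yet.
Round 5 — checking thresholds:
  Mo: 3 of 3 neighbours ≥ 3, starts repeating the rumor.
Round 6 — no new spreads; cascade stops.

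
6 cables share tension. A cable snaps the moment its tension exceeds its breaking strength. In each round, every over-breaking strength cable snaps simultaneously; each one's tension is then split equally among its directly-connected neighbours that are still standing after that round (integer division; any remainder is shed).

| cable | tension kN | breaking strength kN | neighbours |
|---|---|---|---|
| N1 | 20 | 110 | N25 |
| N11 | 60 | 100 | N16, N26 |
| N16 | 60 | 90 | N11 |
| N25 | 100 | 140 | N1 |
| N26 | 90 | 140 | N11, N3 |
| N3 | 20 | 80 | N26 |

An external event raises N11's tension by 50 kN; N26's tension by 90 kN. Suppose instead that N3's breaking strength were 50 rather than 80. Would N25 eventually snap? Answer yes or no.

no

With N3's breaking strength at 50:
Round 1 — N11 at 110 > 100; N26 at 180 > 140. N11, N26 snap.
  N11 sheds 110 kN to N16: 110 each.
    N16: 60+110 = 170 > 90
  N26 sheds 180 kN to N3: 180 each.
    N3: 20+180 = 200 > 50
Round 2 — N16, N3 snap.
  N16 sheds 170 kN: no online neighbours, lost.
  N3 sheds 200 kN: no online neighbours, lost.
No further breaks.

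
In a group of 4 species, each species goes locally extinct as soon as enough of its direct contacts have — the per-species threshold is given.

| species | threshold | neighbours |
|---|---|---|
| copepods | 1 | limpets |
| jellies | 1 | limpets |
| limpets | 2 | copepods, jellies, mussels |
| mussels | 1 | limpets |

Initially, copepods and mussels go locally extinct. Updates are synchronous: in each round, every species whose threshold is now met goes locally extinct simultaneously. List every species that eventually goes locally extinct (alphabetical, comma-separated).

Round 1 — copepods, mussels go locally extinct (initial).
Round 2 — checking thresholds:
  limpets: 2 of 3 neighbours ≥ 2, goes locally extinct.
Round 3 — checking thresholds:
  jellies: 1 of 1 neighbours ≥ 1, goes locally extinct.
Round 4 — no new extinctions; cascade stops.

copepods, jellies, limpets, mussels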